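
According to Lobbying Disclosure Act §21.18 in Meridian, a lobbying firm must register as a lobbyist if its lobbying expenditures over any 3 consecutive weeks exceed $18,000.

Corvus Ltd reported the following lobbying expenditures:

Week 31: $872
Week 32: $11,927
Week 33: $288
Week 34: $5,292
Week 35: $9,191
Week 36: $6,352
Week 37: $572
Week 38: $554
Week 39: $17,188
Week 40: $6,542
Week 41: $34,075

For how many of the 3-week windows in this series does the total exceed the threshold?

Week 31–Week 33: $872 + $11,927 + $288 = $13,087 (under)
Week 32–Week 34: $11,927 + $288 + $5,292 = $17,507 (under)
Week 33–Week 35: $288 + $5,292 + $9,191 = $14,771 (under)
Week 34–Week 36: $5,292 + $9,191 + $6,352 = $20,835 (over)
Week 35–Week 37: $9,191 + $6,352 + $572 = $16,115 (under)
Week 36–Week 38: $6,352 + $572 + $554 = $7,478 (under)
Week 37–Week 39: $572 + $554 + $17,188 = $18,314 (over)
Week 38–Week 40: $554 + $17,188 + $6,542 = $24,284 (over)
Week 39–Week 41: $17,188 + $6,542 + $34,075 = $57,805 (over)
4 windows exceed the threshold.

4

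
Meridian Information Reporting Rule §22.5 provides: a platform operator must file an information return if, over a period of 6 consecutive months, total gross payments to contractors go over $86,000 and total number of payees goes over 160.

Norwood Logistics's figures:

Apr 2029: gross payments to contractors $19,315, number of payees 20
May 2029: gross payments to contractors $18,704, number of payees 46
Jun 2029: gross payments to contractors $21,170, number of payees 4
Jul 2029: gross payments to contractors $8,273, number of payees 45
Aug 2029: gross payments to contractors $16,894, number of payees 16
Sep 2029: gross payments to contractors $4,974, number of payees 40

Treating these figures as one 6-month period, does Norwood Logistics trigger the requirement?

Yes

Total gross payments to contractors: $19,315 + $18,704 + $21,170 + $8,273 + $16,894 + $4,974 = $89,330 (> $86,000).
Total number of payees: 20 + 46 + 4 + 45 + 16 + 40 = 171 (> 160).
The test is 'and': both thresholds are exceeded.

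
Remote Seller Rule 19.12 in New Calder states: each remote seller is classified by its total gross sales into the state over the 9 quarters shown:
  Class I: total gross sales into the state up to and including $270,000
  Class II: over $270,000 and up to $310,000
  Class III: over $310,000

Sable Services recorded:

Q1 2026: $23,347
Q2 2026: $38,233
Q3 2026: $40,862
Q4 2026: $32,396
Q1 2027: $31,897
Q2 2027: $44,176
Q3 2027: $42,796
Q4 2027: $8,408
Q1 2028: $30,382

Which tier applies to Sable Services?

Class II

Total gross sales into the state: $23,347 + $38,233 + $40,862 + $32,396 + $31,897 + $44,176 + $42,796 + $8,408 + $30,382 = $292,497.
$270,000 < $292,497 ≤ $310,000, so Class II applies.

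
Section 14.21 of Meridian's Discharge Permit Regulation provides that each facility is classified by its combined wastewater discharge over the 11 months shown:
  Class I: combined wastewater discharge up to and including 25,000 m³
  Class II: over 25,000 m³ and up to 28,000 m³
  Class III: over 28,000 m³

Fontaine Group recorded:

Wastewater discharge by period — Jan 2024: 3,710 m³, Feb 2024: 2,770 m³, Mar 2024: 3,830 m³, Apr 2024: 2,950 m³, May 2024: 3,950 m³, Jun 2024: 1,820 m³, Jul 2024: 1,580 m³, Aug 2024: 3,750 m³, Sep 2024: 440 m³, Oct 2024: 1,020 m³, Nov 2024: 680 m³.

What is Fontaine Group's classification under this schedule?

Combined wastewater discharge: 3,710 m³ + 2,770 m³ + 3,830 m³ + 2,950 m³ + 3,950 m³ + 1,820 m³ + 1,580 m³ + 3,750 m³ + 440 m³ + 1,020 m³ + 680 m³ = 26,500 m³.
25,000 m³ < 26,500 m³ ≤ 28,000 m³, so Class II applies.

Class II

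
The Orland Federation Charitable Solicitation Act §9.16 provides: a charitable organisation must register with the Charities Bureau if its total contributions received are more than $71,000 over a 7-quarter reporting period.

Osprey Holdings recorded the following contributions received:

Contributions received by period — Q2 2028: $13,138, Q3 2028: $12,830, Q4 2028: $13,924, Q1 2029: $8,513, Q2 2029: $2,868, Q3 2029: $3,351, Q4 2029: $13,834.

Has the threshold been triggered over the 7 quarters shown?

Total contributions received: $13,138 + $12,830 + $13,924 + $8,513 + $2,868 + $3,351 + $13,834 = $68,458.
$68,458 ≤ $71,000, so the threshold is not exceeded.

No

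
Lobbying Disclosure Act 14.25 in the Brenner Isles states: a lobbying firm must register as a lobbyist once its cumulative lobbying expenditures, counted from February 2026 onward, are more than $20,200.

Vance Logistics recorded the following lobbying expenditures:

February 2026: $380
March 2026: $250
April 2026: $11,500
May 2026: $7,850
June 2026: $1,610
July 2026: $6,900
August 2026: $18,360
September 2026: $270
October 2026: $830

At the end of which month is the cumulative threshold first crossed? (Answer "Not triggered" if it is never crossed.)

June 2026

Through February 2026: $380
Through March 2026: $630
Through April 2026: $12,130
Through May 2026: $19,980
Through June 2026: $21,590 ← exceeds threshold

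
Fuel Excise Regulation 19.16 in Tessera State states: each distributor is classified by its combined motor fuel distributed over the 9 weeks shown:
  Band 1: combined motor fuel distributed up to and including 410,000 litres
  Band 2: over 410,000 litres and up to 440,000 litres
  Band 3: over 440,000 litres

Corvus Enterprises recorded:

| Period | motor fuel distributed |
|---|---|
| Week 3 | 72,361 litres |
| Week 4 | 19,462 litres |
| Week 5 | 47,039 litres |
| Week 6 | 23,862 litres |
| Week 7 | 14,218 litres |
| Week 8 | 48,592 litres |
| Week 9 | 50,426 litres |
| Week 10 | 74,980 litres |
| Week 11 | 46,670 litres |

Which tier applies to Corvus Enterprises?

Band 1

Combined motor fuel distributed: 72,361 litres + 19,462 litres + 47,039 litres + 23,862 litres + 14,218 litres + 48,592 litres + 50,426 litres + 74,980 litres + 46,670 litres = 397,610 litres.
397,610 litres ≤ 410,000 litres, so Band 1 applies.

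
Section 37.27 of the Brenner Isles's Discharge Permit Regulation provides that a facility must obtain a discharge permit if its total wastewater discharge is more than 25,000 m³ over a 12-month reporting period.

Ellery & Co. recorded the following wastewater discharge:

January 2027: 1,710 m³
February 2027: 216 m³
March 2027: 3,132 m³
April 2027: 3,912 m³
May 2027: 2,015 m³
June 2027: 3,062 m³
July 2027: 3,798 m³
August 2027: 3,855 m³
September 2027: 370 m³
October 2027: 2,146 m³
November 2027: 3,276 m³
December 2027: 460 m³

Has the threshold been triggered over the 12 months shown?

Yes

Total wastewater discharge: 1,710 m³ + 216 m³ + 3,132 m³ + 3,912 m³ + 2,015 m³ + 3,062 m³ + 3,798 m³ + 3,855 m³ + 370 m³ + 2,146 m³ + 3,276 m³ + 460 m³ = 27,952 m³.
27,952 m³ > 25,000 m³, so the threshold is exceeded.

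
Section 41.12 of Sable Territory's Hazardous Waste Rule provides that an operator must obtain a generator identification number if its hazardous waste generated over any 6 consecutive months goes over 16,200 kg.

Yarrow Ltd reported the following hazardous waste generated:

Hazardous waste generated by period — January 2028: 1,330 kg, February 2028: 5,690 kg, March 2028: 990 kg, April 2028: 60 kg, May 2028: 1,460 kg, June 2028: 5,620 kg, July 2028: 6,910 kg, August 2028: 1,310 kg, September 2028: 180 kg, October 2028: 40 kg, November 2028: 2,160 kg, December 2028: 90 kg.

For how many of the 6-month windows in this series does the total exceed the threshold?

January 2028–June 2028: 1,330 kg + 5,690 kg + 990 kg + 60 kg + 1,460 kg + 5,620 kg = 15,150 kg (under)
February 2028–July 2028: 5,690 kg + 990 kg + 60 kg + 1,460 kg + 5,620 kg + 6,910 kg = 20,730 kg (over)
March 2028–August 2028: 990 kg + 60 kg + 1,460 kg + 5,620 kg + 6,910 kg + 1,310 kg = 16,350 kg (over)
April 2028–September 2028: 60 kg + 1,460 kg + 5,620 kg + 6,910 kg + 1,310 kg + 180 kg = 15,540 kg (under)
May 2028–October 2028: 1,460 kg + 5,620 kg + 6,910 kg + 1,310 kg + 180 kg + 40 kg = 15,520 kg (under)
June 2028–November 2028: 5,620 kg + 6,910 kg + 1,310 kg + 180 kg + 40 kg + 2,160 kg = 16,220 kg (over)
July 2028–December 2028: 6,910 kg + 1,310 kg + 180 kg + 40 kg + 2,160 kg + 90 kg = 10,690 kg (under)
3 windows exceed the threshold.

3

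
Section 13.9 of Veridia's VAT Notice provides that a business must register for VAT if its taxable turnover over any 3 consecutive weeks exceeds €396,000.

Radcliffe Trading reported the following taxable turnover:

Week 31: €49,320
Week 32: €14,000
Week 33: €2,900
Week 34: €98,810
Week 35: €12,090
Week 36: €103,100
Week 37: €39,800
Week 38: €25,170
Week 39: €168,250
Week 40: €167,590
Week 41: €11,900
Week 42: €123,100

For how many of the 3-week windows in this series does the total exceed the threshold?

Week 31–Week 33: €49,320 + €14,000 + €2,900 = €66,220 (under)
Week 32–Week 34: €14,000 + €2,900 + €98,810 = €115,710 (under)
Week 33–Week 35: €2,900 + €98,810 + €12,090 = €113,800 (under)
Week 34–Week 36: €98,810 + €12,090 + €103,100 = €214,000 (under)
Week 35–Week 37: €12,090 + €103,100 + €39,800 = €154,990 (under)
Week 36–Week 38: €103,100 + €39,800 + €25,170 = €168,070 (under)
Week 37–Week 39: €39,800 + €25,170 + €168,250 = €233,220 (under)
Week 38–Week 40: €25,170 + €168,250 + €167,590 = €361,010 (under)
Week 39–Week 41: €168,250 + €167,590 + €11,900 = €347,740 (under)
Week 40–Week 42: €167,590 + €11,900 + €123,100 = €302,590 (under)
0 windows exceed the threshold.

0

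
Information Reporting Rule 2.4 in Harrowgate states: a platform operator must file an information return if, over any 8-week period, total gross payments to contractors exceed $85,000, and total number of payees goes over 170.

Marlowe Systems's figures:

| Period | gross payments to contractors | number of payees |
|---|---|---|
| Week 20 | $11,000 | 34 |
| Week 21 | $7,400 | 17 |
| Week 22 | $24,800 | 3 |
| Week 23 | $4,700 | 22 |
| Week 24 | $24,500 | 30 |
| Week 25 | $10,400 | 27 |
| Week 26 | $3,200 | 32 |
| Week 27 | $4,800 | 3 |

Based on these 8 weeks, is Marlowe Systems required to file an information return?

No

Total gross payments to contractors: $11,000 + $7,400 + $24,800 + $4,700 + $24,500 + $10,400 + $3,200 + $4,800 = $90,800 (> $85,000).
Total number of payees: 34 + 17 + 3 + 22 + 30 + 27 + 32 + 3 = 168 (≤ 170).
The test is 'and': the rule requires both, and at least one is not exceeded.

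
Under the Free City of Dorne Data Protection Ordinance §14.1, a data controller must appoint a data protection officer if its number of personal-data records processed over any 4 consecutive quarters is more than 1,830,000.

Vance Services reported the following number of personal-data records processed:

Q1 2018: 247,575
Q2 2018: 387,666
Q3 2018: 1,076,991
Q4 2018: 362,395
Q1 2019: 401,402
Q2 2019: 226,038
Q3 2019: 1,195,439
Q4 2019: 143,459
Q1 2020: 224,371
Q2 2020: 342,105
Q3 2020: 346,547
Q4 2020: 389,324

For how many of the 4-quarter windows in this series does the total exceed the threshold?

6

Q1 2018–Q4 2018: 247,575 + 387,666 + 1,076,991 + 362,395 = 2,074,627 (over)
Q2 2018–Q1 2019: 387,666 + 1,076,991 + 362,395 + 401,402 = 2,228,454 (over)
Q3 2018–Q2 2019: 1,076,991 + 362,395 + 401,402 + 226,038 = 2,066,826 (over)
Q4 2018–Q3 2019: 362,395 + 401,402 + 226,038 + 1,195,439 = 2,185,274 (over)
Q1 2019–Q4 2019: 401,402 + 226,038 + 1,195,439 + 143,459 = 1,966,338 (over)
Q2 2019–Q1 2020: 226,038 + 1,195,439 + 143,459 + 224,371 = 1,789,307 (under)
Q3 2019–Q2 2020: 1,195,439 + 143,459 + 224,371 + 342,105 = 1,905,374 (over)
Q4 2019–Q3 2020: 143,459 + 224,371 + 342,105 + 346,547 = 1,056,482 (under)
Q1 2020–Q4 2020: 224,371 + 342,105 + 346,547 + 389,324 = 1,302,347 (under)
6 windows exceed the threshold.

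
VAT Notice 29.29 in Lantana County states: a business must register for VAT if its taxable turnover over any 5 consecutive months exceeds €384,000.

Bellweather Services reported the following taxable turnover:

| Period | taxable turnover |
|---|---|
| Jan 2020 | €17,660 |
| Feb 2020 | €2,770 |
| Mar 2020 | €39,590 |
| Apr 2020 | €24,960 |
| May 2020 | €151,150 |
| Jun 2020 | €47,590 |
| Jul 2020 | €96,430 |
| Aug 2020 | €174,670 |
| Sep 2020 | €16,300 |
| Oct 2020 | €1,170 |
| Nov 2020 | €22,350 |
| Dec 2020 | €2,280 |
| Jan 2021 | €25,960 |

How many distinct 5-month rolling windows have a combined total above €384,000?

2

Jan 2020–May 2020: €17,660 + €2,770 + €39,590 + €24,960 + €151,150 = €236,130 (under)
Feb 2020–Jun 2020: €2,770 + €39,590 + €24,960 + €151,150 + €47,590 = €266,060 (under)
Mar 2020–Jul 2020: €39,590 + €24,960 + €151,150 + €47,590 + €96,430 = €359,720 (under)
Apr 2020–Aug 2020: €24,960 + €151,150 + €47,590 + €96,430 + €174,670 = €494,800 (over)
May 2020–Sep 2020: €151,150 + €47,590 + €96,430 + €174,670 + €16,300 = €486,140 (over)
Jun 2020–Oct 2020: €47,590 + €96,430 + €174,670 + €16,300 + €1,170 = €336,160 (under)
Jul 2020–Nov 2020: €96,430 + €174,670 + €16,300 + €1,170 + €22,350 = €310,920 (under)
Aug 2020–Dec 2020: €174,670 + €16,300 + €1,170 + €22,350 + €2,280 = €216,770 (under)
Sep 2020–Jan 2021: €16,300 + €1,170 + €22,350 + €2,280 + €25,960 = €68,060 (under)
2 windows exceed the threshold.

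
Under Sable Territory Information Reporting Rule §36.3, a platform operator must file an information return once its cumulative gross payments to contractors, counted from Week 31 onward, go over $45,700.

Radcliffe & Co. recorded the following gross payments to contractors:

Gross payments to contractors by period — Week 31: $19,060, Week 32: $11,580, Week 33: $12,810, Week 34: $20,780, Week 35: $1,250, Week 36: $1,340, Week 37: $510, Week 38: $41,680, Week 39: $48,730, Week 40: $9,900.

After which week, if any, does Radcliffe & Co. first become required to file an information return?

Week 34

Through Week 31: $19,060
Through Week 32: $30,640
Through Week 33: $43,450
Through Week 34: $64,230 ← exceeds threshold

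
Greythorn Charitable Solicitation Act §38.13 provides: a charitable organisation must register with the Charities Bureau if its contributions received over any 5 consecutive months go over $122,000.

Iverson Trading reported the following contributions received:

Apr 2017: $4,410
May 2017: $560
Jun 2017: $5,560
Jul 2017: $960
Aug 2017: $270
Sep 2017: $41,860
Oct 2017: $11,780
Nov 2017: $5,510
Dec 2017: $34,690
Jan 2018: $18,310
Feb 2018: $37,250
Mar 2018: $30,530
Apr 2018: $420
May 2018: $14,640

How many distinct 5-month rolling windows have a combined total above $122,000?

1

Apr 2017–Aug 2017: $4,410 + $560 + $5,560 + $960 + $270 = $11,760 (under)
May 2017–Sep 2017: $560 + $5,560 + $960 + $270 + $41,860 = $49,210 (under)
Jun 2017–Oct 2017: $5,560 + $960 + $270 + $41,860 + $11,780 = $60,430 (under)
Jul 2017–Nov 2017: $960 + $270 + $41,860 + $11,780 + $5,510 = $60,380 (under)
Aug 2017–Dec 2017: $270 + $41,860 + $11,780 + $5,510 + $34,690 = $94,110 (under)
Sep 2017–Jan 2018: $41,860 + $11,780 + $5,510 + $34,690 + $18,310 = $112,150 (under)
Oct 2017–Feb 2018: $11,780 + $5,510 + $34,690 + $18,310 + $37,250 = $107,540 (under)
Nov 2017–Mar 2018: $5,510 + $34,690 + $18,310 + $37,250 + $30,530 = $126,290 (over)
Dec 2017–Apr 2018: $34,690 + $18,310 + $37,250 + $30,530 + $420 = $121,200 (under)
Jan 2018–May 2018: $18,310 + $37,250 + $30,530 + $420 + $14,640 = $101,150 (under)
1 window exceeds the threshold.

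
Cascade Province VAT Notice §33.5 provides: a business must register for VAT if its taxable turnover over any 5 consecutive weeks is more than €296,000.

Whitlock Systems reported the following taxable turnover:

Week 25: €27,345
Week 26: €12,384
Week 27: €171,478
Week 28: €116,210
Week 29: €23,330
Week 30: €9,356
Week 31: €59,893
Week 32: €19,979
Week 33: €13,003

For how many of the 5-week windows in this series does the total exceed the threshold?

3

Week 25–Week 29: €27,345 + €12,384 + €171,478 + €116,210 + €23,330 = €350,747 (over)
Week 26–Week 30: €12,384 + €171,478 + €116,210 + €23,330 + €9,356 = €332,758 (over)
Week 27–Week 31: €171,478 + €116,210 + €23,330 + €9,356 + €59,893 = €380,267 (over)
Week 28–Week 32: €116,210 + €23,330 + €9,356 + €59,893 + €19,979 = €228,768 (under)
Week 29–Week 33: €23,330 + €9,356 + €59,893 + €19,979 + €13,003 = €125,561 (under)
3 windows exceed the threshold.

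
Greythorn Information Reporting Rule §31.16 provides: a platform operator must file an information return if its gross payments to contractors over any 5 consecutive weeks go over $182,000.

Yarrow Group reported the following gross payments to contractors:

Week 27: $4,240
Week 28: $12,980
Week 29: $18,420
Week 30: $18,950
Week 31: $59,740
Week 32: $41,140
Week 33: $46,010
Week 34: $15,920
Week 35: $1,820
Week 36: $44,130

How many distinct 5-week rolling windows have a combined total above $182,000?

1

Week 27–Week 31: $4,240 + $12,980 + $18,420 + $18,950 + $59,740 = $114,330 (under)
Week 28–Week 32: $12,980 + $18,420 + $18,950 + $59,740 + $41,140 = $151,230 (under)
Week 29–Week 33: $18,420 + $18,950 + $59,740 + $41,140 + $46,010 = $184,260 (over)
Week 30–Week 34: $18,950 + $59,740 + $41,140 + $46,010 + $15,920 = $181,760 (under)
Week 31–Week 35: $59,740 + $41,140 + $46,010 + $15,920 + $1,820 = $164,630 (under)
Week 32–Week 36: $41,140 + $46,010 + $15,920 + $1,820 + $44,130 = $149,020 (under)
1 window exceeds the threshold.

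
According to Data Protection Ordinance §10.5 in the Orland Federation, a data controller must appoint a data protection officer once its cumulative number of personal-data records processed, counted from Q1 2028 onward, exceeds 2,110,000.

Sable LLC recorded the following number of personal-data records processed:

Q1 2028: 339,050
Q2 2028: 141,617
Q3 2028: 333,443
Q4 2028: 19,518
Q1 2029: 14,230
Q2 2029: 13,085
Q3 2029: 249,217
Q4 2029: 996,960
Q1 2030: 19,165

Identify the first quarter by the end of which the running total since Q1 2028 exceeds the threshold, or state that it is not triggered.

Through Q1 2028: 339,050
Through Q2 2028: 480,667
Through Q3 2028: 814,110
Through Q4 2028: 833,628
Through Q1 2029: 847,858
Through Q2 2029: 860,943
Through Q3 2029: 1,110,160
Through Q4 2029: 2,107,120
Through Q1 2030: 2,126,285 ← exceeds threshold

Q1 2030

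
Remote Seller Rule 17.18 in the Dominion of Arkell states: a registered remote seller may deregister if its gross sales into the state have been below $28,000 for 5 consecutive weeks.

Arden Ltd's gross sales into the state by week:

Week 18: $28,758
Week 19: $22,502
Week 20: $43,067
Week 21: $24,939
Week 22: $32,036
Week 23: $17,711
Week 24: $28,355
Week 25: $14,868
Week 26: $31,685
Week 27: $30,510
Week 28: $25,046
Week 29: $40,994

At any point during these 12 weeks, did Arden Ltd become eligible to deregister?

No

Weeks below $28,000: Week 19, Week 21, Week 23, Week 25, Week 28.
Longest run of consecutive weeks below the threshold: 1.
1 < 5, so Arden Ltd never became eligible.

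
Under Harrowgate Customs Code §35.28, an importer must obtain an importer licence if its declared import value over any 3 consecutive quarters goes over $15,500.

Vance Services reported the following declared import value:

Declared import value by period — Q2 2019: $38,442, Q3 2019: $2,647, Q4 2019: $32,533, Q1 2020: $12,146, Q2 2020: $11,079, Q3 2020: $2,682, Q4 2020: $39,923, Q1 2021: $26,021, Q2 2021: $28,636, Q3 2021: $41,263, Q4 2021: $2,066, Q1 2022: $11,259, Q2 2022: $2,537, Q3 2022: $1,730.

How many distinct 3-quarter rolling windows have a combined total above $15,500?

Q2 2019–Q4 2019: $38,442 + $2,647 + $32,533 = $73,622 (over)
Q3 2019–Q1 2020: $2,647 + $32,533 + $12,146 = $47,326 (over)
Q4 2019–Q2 2020: $32,533 + $12,146 + $11,079 = $55,758 (over)
Q1 2020–Q3 2020: $12,146 + $11,079 + $2,682 = $25,907 (over)
Q2 2020–Q4 2020: $11,079 + $2,682 + $39,923 = $53,684 (over)
Q3 2020–Q1 2021: $2,682 + $39,923 + $26,021 = $68,626 (over)
Q4 2020–Q2 2021: $39,923 + $26,021 + $28,636 = $94,580 (over)
Q1 2021–Q3 2021: $26,021 + $28,636 + $41,263 = $95,920 (over)
Q2 2021–Q4 2021: $28,636 + $41,263 + $2,066 = $71,965 (over)
Q3 2021–Q1 2022: $41,263 + $2,066 + $11,259 = $54,588 (over)
Q4 2021–Q2 2022: $2,066 + $11,259 + $2,537 = $15,862 (over)
Q1 2022–Q3 2022: $11,259 + $2,537 + $1,730 = $15,526 (over)
12 windows exceed the threshold.

12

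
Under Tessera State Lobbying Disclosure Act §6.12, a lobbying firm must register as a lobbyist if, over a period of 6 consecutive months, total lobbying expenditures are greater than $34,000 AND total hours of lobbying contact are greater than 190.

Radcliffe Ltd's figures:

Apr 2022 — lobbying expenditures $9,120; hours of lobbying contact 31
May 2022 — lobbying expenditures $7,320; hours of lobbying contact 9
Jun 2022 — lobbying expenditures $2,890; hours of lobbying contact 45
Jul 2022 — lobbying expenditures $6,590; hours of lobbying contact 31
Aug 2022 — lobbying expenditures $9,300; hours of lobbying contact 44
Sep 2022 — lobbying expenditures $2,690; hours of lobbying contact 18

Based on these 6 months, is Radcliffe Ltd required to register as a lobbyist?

Total lobbying expenditures: $9,120 + $7,320 + $2,890 + $6,590 + $9,300 + $2,690 = $37,910 (> $34,000).
Total hours of lobbying contact: 31 + 9 + 45 + 31 + 44 + 18 = 178 (≤ 190).
The test is 'and': the rule requires both, and at least one is not exceeded.

No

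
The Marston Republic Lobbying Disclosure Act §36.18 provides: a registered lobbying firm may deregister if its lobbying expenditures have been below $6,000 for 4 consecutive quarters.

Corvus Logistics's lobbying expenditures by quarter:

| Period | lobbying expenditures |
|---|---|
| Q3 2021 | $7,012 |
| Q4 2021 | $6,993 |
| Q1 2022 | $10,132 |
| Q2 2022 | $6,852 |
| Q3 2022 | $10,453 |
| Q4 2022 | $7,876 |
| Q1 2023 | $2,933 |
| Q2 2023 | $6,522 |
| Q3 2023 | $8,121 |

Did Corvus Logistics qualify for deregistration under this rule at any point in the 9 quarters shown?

No

Quarters below $6,000: Q1 2023.
Longest run of consecutive quarters below the threshold: 1.
1 < 4, so Corvus Logistics never became eligible.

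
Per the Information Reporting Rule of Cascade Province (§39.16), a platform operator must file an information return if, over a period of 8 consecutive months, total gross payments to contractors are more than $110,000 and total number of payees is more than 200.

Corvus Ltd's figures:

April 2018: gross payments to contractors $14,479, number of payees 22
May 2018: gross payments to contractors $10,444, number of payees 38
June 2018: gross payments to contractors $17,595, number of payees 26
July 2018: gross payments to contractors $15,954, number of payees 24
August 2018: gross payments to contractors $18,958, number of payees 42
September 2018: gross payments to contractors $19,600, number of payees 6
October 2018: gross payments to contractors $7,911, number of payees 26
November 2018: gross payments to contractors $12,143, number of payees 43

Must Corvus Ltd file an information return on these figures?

Total gross payments to contractors: $14,479 + $10,444 + $17,595 + $15,954 + $18,958 + $19,600 + $7,911 + $12,143 = $117,084 (> $110,000).
Total number of payees: 22 + 38 + 26 + 24 + 42 + 6 + 26 + 43 = 227 (> 200).
The test is 'and': both thresholds are exceeded.

Yes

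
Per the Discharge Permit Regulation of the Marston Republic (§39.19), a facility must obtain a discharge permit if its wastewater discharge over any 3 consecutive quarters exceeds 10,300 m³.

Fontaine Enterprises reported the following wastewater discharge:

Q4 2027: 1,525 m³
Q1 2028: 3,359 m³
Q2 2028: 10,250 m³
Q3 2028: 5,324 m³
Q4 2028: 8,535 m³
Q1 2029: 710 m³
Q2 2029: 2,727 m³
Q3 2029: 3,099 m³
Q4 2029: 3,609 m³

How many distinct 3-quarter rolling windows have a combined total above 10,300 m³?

5

Q4 2027–Q2 2028: 1,525 m³ + 3,359 m³ + 10,250 m³ = 15,134 m³ (over)
Q1 2028–Q3 2028: 3,359 m³ + 10,250 m³ + 5,324 m³ = 18,933 m³ (over)
Q2 2028–Q4 2028: 10,250 m³ + 5,324 m³ + 8,535 m³ = 24,109 m³ (over)
Q3 2028–Q1 2029: 5,324 m³ + 8,535 m³ + 710 m³ = 14,569 m³ (over)
Q4 2028–Q2 2029: 8,535 m³ + 710 m³ + 2,727 m³ = 11,972 m³ (over)
Q1 2029–Q3 2029: 710 m³ + 2,727 m³ + 3,099 m³ = 6,536 m³ (under)
Q2 2029–Q4 2029: 2,727 m³ + 3,099 m³ + 3,609 m³ = 9,435 m³ (under)
5 windows exceed the threshold.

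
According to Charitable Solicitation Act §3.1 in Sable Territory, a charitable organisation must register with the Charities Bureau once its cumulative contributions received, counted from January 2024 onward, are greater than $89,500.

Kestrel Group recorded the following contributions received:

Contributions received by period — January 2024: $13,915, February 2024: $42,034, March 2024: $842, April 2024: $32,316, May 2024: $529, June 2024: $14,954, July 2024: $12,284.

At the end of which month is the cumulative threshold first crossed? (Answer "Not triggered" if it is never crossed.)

May 2024

Through January 2024: $13,915
Through February 2024: $55,949
Through March 2024: $56,791
Through April 2024: $89,107
Through May 2024: $89,636 ← exceeds threshold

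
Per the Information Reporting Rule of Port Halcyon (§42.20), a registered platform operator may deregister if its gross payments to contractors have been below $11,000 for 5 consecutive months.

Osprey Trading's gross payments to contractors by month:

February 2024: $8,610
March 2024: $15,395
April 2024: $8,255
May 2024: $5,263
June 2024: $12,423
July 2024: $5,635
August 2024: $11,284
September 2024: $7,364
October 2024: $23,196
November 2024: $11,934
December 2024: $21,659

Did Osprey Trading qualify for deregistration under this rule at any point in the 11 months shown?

No

Months below $11,000: February 2024, April 2024, May 2024, July 2024, September 2024.
Longest run of consecutive months below the threshold: 2.
2 < 5, so Osprey Trading never became eligible.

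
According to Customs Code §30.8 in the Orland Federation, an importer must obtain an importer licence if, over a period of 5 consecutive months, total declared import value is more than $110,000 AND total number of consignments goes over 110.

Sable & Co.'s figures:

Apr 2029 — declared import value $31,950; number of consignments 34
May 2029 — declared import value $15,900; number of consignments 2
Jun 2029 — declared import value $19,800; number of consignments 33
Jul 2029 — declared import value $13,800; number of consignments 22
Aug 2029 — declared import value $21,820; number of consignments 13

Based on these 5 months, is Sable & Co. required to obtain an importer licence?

No

Total declared import value: $31,950 + $15,900 + $19,800 + $13,800 + $21,820 = $103,270 (≤ $110,000).
Total number of consignments: 34 + 2 + 33 + 22 + 13 = 104 (≤ 110).
The test is 'and': the rule requires both, and at least one is not exceeded.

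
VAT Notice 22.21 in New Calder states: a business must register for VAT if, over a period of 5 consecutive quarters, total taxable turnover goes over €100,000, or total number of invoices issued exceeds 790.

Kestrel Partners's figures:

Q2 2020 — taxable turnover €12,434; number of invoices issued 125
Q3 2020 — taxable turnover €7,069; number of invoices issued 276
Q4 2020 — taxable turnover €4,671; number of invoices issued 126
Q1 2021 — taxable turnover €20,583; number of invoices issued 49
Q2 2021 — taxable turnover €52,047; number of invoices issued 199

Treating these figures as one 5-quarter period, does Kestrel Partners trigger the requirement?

Total taxable turnover: €12,434 + €7,069 + €4,671 + €20,583 + €52,047 = €96,804 (≤ €100,000).
Total number of invoices issued: 125 + 276 + 126 + 49 + 199 = 775 (≤ 790).
The test is 'or': neither threshold is exceeded.

No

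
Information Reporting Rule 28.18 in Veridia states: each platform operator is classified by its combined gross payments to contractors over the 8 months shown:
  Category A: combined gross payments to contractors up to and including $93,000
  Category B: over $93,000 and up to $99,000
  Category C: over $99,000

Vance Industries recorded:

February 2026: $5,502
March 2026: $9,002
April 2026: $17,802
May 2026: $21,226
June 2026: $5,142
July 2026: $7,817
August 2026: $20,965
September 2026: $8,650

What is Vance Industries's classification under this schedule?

Category B

Combined gross payments to contractors: $5,502 + $9,002 + $17,802 + $21,226 + $5,142 + $7,817 + $20,965 + $8,650 = $96,106.
$93,000 < $96,106 ≤ $99,000, so Category B applies.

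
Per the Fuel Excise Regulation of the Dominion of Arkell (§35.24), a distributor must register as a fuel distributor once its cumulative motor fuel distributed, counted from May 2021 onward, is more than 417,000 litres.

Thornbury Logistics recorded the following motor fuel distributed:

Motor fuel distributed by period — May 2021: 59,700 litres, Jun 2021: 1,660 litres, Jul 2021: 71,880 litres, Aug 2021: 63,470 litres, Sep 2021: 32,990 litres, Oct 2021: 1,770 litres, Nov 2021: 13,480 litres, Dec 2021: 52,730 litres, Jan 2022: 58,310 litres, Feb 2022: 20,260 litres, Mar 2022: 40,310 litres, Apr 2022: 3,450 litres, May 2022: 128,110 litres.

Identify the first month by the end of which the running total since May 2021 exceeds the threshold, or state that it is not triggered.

Apr 2022

Through May 2021: 59,700 litres
Through Jun 2021: 61,360 litres
Through Jul 2021: 133,240 litres
Through Aug 2021: 196,710 litres
Through Sep 2021: 229,700 litres
Through Oct 2021: 231,470 litres
Through Nov 2021: 244,950 litres
Through Dec 2021: 297,680 litres
Through Jan 2022: 355,990 litres
Through Feb 2022: 376,250 litres
Through Mar 2022: 416,560 litres
Through Apr 2022: 420,010 litres ← exceeds threshold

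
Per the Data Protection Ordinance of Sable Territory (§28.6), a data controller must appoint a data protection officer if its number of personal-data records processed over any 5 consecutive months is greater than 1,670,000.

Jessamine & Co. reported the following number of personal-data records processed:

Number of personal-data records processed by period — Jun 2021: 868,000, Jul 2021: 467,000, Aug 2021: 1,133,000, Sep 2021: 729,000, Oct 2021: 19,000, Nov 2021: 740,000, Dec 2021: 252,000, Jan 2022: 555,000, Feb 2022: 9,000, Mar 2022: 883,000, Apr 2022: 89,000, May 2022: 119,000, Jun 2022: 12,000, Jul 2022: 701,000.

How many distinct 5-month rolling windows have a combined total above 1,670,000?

7

Jun 2021–Oct 2021: 868,000 + 467,000 + 1,133,000 + 729,000 + 19,000 = 3,216,000 (over)
Jul 2021–Nov 2021: 467,000 + 1,133,000 + 729,000 + 19,000 + 740,000 = 3,088,000 (over)
Aug 2021–Dec 2021: 1,133,000 + 729,000 + 19,000 + 740,000 + 252,000 = 2,873,000 (over)
Sep 2021–Jan 2022: 729,000 + 19,000 + 740,000 + 252,000 + 555,000 = 2,295,000 (over)
Oct 2021–Feb 2022: 19,000 + 740,000 + 252,000 + 555,000 + 9,000 = 1,575,000 (under)
Nov 2021–Mar 2022: 740,000 + 252,000 + 555,000 + 9,000 + 883,000 = 2,439,000 (over)
Dec 2021–Apr 2022: 252,000 + 555,000 + 9,000 + 883,000 + 89,000 = 1,788,000 (over)
Jan 2022–May 2022: 555,000 + 9,000 + 883,000 + 89,000 + 119,000 = 1,655,000 (under)
Feb 2022–Jun 2022: 9,000 + 883,000 + 89,000 + 119,000 + 12,000 = 1,112,000 (under)
Mar 2022–Jul 2022: 883,000 + 89,000 + 119,000 + 12,000 + 701,000 = 1,804,000 (over)
7 windows exceed the threshold.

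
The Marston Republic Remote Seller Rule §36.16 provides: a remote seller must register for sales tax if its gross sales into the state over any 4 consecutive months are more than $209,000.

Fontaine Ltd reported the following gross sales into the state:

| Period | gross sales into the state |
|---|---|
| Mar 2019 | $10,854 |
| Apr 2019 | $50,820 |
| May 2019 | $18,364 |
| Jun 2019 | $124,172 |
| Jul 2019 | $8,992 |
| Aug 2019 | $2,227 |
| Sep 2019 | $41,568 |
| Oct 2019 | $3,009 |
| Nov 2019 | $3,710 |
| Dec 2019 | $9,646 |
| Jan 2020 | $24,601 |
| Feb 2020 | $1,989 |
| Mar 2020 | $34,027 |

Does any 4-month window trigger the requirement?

No

Mar 2019–Jun 2019: $10,854 + $50,820 + $18,364 + $124,172 = $204,210 (under)
Apr 2019–Jul 2019: $50,820 + $18,364 + $124,172 + $8,992 = $202,348 (under)
May 2019–Aug 2019: $18,364 + $124,172 + $8,992 + $2,227 = $153,755 (under)
Jun 2019–Sep 2019: $124,172 + $8,992 + $2,227 + $41,568 = $176,959 (under)
Jul 2019–Oct 2019: $8,992 + $2,227 + $41,568 + $3,009 = $55,796 (under)
Aug 2019–Nov 2019: $2,227 + $41,568 + $3,009 + $3,710 = $50,514 (under)
Sep 2019–Dec 2019: $41,568 + $3,009 + $3,710 + $9,646 = $57,933 (under)
Oct 2019–Jan 2020: $3,009 + $3,710 + $9,646 + $24,601 = $40,966 (under)
Nov 2019–Feb 2020: $3,710 + $9,646 + $24,601 + $1,989 = $39,946 (under)
Dec 2019–Mar 2020: $9,646 + $24,601 + $1,989 + $34,027 = $70,263 (under)
No window exceeds $209,000.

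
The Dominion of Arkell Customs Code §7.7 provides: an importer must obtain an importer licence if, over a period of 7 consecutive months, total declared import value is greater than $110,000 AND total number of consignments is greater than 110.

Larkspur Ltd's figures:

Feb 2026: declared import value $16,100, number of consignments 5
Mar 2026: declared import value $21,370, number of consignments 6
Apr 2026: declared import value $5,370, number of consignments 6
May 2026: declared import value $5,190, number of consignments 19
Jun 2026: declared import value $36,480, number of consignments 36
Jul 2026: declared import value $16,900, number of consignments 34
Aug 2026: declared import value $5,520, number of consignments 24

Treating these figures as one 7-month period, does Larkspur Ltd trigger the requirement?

Total declared import value: $16,100 + $21,370 + $5,370 + $5,190 + $36,480 + $16,900 + $5,520 = $106,930 (≤ $110,000).
Total number of consignments: 5 + 6 + 6 + 19 + 36 + 34 + 24 = 130 (> 110).
The test is 'and': the rule requires both, and at least one is not exceeded.

No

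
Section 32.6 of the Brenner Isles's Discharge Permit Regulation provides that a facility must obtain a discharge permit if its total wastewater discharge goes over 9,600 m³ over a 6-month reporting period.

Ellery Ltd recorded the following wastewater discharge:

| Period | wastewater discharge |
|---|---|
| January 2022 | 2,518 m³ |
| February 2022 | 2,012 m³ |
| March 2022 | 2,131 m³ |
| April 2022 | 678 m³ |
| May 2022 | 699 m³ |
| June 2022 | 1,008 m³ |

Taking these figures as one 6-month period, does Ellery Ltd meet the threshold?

No

Total wastewater discharge: 2,518 m³ + 2,012 m³ + 2,131 m³ + 678 m³ + 699 m³ + 1,008 m³ = 9,046 m³.
9,046 m³ ≤ 9,600 m³, so the threshold is not exceeded.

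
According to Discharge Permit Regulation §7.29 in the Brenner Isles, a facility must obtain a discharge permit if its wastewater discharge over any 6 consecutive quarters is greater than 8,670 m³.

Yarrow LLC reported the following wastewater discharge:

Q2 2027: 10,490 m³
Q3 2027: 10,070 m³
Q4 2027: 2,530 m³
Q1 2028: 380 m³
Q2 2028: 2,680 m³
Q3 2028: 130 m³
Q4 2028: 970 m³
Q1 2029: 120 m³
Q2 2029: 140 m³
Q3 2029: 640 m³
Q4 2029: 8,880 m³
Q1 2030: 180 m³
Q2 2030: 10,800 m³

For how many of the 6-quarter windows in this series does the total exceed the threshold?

Q2 2027–Q3 2028: 10,490 m³ + 10,070 m³ + 2,530 m³ + 380 m³ + 2,680 m³ + 130 m³ = 26,280 m³ (over)
Q3 2027–Q4 2028: 10,070 m³ + 2,530 m³ + 380 m³ + 2,680 m³ + 130 m³ + 970 m³ = 16,760 m³ (over)
Q4 2027–Q1 2029: 2,530 m³ + 380 m³ + 2,680 m³ + 130 m³ + 970 m³ + 120 m³ = 6,810 m³ (under)
Q1 2028–Q2 2029: 380 m³ + 2,680 m³ + 130 m³ + 970 m³ + 120 m³ + 140 m³ = 4,420 m³ (under)
Q2 2028–Q3 2029: 2,680 m³ + 130 m³ + 970 m³ + 120 m³ + 140 m³ + 640 m³ = 4,680 m³ (under)
Q3 2028–Q4 2029: 130 m³ + 970 m³ + 120 m³ + 140 m³ + 640 m³ + 8,880 m³ = 10,880 m³ (over)
Q4 2028–Q1 2030: 970 m³ + 120 m³ + 140 m³ + 640 m³ + 8,880 m³ + 180 m³ = 10,930 m³ (over)
Q1 2029–Q2 2030: 120 m³ + 140 m³ + 640 m³ + 8,880 m³ + 180 m³ + 10,800 m³ = 20,760 m³ (over)
5 windows exceed the threshold.

5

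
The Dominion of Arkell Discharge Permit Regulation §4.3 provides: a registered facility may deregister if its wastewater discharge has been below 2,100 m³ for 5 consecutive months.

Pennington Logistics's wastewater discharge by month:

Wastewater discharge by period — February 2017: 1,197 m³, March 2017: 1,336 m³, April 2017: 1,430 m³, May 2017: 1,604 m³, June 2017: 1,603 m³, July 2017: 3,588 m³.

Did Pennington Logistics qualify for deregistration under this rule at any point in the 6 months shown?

Yes

Months below 2,100 m³: February 2017, March 2017, April 2017, May 2017, June 2017.
Longest run of consecutive months below the threshold: 5.
5 ≥ 5, so Pennington Logistics became eligible.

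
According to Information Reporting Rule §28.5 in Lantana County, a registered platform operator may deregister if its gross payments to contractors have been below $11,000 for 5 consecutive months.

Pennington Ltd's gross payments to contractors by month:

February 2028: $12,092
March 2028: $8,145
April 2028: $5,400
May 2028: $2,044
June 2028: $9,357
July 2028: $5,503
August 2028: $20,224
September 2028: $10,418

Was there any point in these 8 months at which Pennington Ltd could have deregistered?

Months below $11,000: March 2028, April 2028, May 2028, June 2028, July 2028, September 2028.
Longest run of consecutive months below the threshold: 5.
5 ≥ 5, so Pennington Ltd became eligible.

Yes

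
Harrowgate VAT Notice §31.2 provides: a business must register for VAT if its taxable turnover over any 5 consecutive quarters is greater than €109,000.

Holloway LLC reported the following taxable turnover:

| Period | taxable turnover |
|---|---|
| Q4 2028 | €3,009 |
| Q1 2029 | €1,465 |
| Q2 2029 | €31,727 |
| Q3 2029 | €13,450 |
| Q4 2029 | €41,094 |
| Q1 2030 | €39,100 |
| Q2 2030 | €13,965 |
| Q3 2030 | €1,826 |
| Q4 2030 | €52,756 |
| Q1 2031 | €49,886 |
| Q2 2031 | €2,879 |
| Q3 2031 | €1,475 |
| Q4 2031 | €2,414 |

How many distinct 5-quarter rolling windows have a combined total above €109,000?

Q4 2028–Q4 2029: €3,009 + €1,465 + €31,727 + €13,450 + €41,094 = €90,745 (under)
Q1 2029–Q1 2030: €1,465 + €31,727 + €13,450 + €41,094 + €39,100 = €126,836 (over)
Q2 2029–Q2 2030: €31,727 + €13,450 + €41,094 + €39,100 + €13,965 = €139,336 (over)
Q3 2029–Q3 2030: €13,450 + €41,094 + €39,100 + €13,965 + €1,826 = €109,435 (over)
Q4 2029–Q4 2030: €41,094 + €39,100 + €13,965 + €1,826 + €52,756 = €148,741 (over)
Q1 2030–Q1 2031: €39,100 + €13,965 + €1,826 + €52,756 + €49,886 = €157,533 (over)
Q2 2030–Q2 2031: €13,965 + €1,826 + €52,756 + €49,886 + €2,879 = €121,312 (over)
Q3 2030–Q3 2031: €1,826 + €52,756 + €49,886 + €2,879 + €1,475 = €108,822 (under)
Q4 2030–Q4 2031: €52,756 + €49,886 + €2,879 + €1,475 + €2,414 = €109,410 (over)
7 windows exceed the threshold.

7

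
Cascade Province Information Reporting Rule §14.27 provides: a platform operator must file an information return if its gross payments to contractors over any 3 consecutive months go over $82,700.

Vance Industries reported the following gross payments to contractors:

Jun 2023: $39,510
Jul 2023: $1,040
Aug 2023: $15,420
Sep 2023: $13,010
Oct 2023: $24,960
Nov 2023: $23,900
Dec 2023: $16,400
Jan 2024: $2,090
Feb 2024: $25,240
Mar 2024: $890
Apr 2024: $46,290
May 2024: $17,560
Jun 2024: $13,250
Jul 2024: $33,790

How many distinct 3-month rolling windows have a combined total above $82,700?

0

Jun 2023–Aug 2023: $39,510 + $1,040 + $15,420 = $55,970 (under)
Jul 2023–Sep 2023: $1,040 + $15,420 + $13,010 = $29,470 (under)
Aug 2023–Oct 2023: $15,420 + $13,010 + $24,960 = $53,390 (under)
Sep 2023–Nov 2023: $13,010 + $24,960 + $23,900 = $61,870 (under)
Oct 2023–Dec 2023: $24,960 + $23,900 + $16,400 = $65,260 (under)
Nov 2023–Jan 2024: $23,900 + $16,400 + $2,090 = $42,390 (under)
Dec 2023–Feb 2024: $16,400 + $2,090 + $25,240 = $43,730 (under)
Jan 2024–Mar 2024: $2,090 + $25,240 + $890 = $28,220 (under)
Feb 2024–Apr 2024: $25,240 + $890 + $46,290 = $72,420 (under)
Mar 2024–May 2024: $890 + $46,290 + $17,560 = $64,740 (under)
Apr 2024–Jun 2024: $46,290 + $17,560 + $13,250 = $77,100 (under)
May 2024–Jul 2024: $17,560 + $13,250 + $33,790 = $64,600 (under)
0 windows exceed the threshold.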